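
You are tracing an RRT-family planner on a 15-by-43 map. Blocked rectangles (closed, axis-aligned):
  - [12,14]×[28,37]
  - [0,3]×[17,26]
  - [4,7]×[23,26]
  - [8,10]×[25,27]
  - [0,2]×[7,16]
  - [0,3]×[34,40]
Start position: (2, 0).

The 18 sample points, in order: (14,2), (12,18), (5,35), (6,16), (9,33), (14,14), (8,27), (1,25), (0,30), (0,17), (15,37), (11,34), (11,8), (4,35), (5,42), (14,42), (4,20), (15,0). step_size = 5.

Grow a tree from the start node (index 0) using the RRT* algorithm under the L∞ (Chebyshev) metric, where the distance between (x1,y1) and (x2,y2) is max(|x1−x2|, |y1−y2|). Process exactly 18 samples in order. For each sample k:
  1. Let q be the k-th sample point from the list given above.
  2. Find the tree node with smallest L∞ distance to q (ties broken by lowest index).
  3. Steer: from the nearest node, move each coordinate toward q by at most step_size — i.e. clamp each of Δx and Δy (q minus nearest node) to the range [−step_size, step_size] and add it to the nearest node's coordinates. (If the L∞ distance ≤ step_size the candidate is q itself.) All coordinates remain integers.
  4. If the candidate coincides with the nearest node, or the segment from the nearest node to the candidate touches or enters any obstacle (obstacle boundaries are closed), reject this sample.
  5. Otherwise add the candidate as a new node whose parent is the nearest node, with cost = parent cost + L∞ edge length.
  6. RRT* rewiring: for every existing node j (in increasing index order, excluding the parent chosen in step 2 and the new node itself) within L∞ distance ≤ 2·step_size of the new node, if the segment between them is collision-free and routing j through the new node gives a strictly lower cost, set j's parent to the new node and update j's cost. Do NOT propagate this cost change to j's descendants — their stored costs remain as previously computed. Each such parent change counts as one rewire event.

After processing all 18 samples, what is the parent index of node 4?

Parent of node 4: 3

1. q=(14,2) nearest=0 d=12 new=(7,2) → add node 1 parent=0 cost=5
2. q=(12,18) nearest=1 d=16 new=(12,7) → add node 2 parent=1 cost=10
3. q=(5,35) nearest=2 d=28 new=(7,12) → add node 3 parent=2 cost=15
4. q=(6,16) nearest=3 d=4 new=(6,16) → add node 4 parent=3 cost=19
5. q=(9,33) nearest=4 d=17 new=(9,21) → add node 5 parent=4 cost=24
6. q=(14,14) nearest=2 d=7 new=(14,12) → add node 6 parent=2 cost=15
7. q=(8,27) nearest=5 d=6 new=(8,26) → blocked by [8,10]×[25,27], reject
8. q=(1,25) nearest=5 d=8 new=(4,25) → blocked by [4,7]×[23,26], reject
9. q=(0,30) nearest=5 d=9 new=(4,26) → blocked by [4,7]×[23,26], reject
10. q=(0,17) nearest=4 d=6 new=(1,17) → blocked by [0,3]×[17,26], reject
11. q=(15,37) nearest=5 d=16 new=(14,26) → add node 7 parent=5 cost=29
12. q=(11,34) nearest=7 d=8 new=(11,31) → blocked by [12,14]×[28,37], reject
13. q=(11,8) nearest=2 d=1 new=(11,8) → add node 8 parent=2 cost=11
14. q=(4,35) nearest=7 d=10 new=(9,31) → blocked by [12,14]×[28,37], reject
15. q=(5,42) nearest=7 d=16 new=(9,31) → blocked by [12,14]×[28,37], reject
16. q=(14,42) nearest=7 d=16 new=(14,31) → blocked by [12,14]×[28,37], reject
17. q=(4,20) nearest=4 d=4 new=(4,20) → add node 9 parent=4 cost=23
18. q=(15,0) nearest=2 d=7 new=(15,2) → add node 10 parent=2 cost=15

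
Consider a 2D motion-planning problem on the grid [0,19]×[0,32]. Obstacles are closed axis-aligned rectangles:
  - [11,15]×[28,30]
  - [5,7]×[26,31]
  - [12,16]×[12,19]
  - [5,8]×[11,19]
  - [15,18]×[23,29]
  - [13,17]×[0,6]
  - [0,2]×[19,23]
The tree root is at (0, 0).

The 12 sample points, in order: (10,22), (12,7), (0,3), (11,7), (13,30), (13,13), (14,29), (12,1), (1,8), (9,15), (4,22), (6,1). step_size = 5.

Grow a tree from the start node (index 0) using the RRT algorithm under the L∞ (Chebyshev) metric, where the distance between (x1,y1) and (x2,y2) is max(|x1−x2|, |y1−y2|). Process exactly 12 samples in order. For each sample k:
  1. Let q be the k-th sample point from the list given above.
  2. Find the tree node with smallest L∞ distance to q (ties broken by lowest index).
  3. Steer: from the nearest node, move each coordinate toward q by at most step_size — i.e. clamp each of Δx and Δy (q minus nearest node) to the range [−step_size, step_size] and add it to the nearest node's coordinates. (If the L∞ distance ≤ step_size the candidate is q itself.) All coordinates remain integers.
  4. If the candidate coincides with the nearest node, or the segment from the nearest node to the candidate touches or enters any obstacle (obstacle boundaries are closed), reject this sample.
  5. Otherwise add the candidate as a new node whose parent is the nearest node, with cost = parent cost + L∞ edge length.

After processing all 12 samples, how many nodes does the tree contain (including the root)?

1. q=(10,22) nearest=0 d=22 new=(5,5) → add node 1 parent=0 cost=5
2. q=(12,7) nearest=1 d=7 new=(10,7) → add node 2 parent=1 cost=10
3. q=(0,3) nearest=0 d=3 new=(0,3) → add node 3 parent=0 cost=3
4. q=(11,7) nearest=2 d=1 new=(11,7) → add node 4 parent=2 cost=11
5. q=(13,30) nearest=2 d=23 new=(13,12) → blocked by [12,16]×[12,19], reject
6. q=(13,13) nearest=2 d=6 new=(13,12) → blocked by [12,16]×[12,19], reject
7. q=(14,29) nearest=2 d=22 new=(14,12) → blocked by [12,16]×[12,19], reject
8. q=(12,1) nearest=2 d=6 new=(12,2) → add node 5 parent=2 cost=15
9. q=(1,8) nearest=1 d=4 new=(1,8) → add node 6 parent=1 cost=9
10. q=(9,15) nearest=2 d=8 new=(9,12) → add node 7 parent=2 cost=15
11. q=(4,22) nearest=7 d=10 new=(4,17) → blocked by [5,8]×[11,19], reject
12. q=(6,1) nearest=1 d=4 new=(6,1) → add node 8 parent=1 cost=9

Node count: 9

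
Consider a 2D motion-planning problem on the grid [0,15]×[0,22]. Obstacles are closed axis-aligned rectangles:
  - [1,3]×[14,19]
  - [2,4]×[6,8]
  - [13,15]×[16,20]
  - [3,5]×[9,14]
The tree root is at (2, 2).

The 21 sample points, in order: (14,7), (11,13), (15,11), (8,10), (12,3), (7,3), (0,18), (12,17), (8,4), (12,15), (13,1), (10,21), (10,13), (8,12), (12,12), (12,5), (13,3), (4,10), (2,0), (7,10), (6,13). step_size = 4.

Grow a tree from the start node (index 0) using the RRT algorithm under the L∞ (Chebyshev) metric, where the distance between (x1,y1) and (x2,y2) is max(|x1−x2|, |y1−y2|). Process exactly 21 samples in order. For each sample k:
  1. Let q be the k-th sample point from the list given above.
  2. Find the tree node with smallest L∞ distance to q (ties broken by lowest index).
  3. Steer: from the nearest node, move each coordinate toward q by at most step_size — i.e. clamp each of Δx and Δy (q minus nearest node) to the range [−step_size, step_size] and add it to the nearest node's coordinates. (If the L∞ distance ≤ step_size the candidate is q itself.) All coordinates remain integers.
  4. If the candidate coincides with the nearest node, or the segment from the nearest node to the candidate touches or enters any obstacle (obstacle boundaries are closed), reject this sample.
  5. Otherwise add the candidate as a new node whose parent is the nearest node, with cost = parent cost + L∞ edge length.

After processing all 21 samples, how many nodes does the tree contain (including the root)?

1. q=(14,7) nearest=0 d=12 new=(6,6) → add node 1 parent=0 cost=4
2. q=(11,13) nearest=1 d=7 new=(10,10) → add node 2 parent=1 cost=8
3. q=(15,11) nearest=2 d=5 new=(14,11) → add node 3 parent=2 cost=12
4. q=(8,10) nearest=2 d=2 new=(8,10) → add node 4 parent=2 cost=10
5. q=(12,3) nearest=1 d=6 new=(10,3) → add node 5 parent=1 cost=8
6. q=(7,3) nearest=1 d=3 new=(7,3) → add node 6 parent=1 cost=7
7. q=(0,18) nearest=4 d=8 new=(4,14) → blocked by [3,5]×[9,14], reject
8. q=(12,17) nearest=3 d=6 new=(12,15) → add node 7 parent=3 cost=16
9. q=(8,4) nearest=6 d=1 new=(8,4) → add node 8 parent=6 cost=8
10. q=(12,15) nearest=7 d=0 → coincident, reject
11. q=(13,1) nearest=5 d=3 new=(13,1) → add node 9 parent=5 cost=11
12. q=(10,21) nearest=7 d=6 new=(10,19) → add node 10 parent=7 cost=20
13. q=(10,13) nearest=7 d=2 new=(10,13) → add node 11 parent=7 cost=18
14. q=(8,12) nearest=2 d=2 new=(8,12) → add node 12 parent=2 cost=10
15. q=(12,12) nearest=2 d=2 new=(12,12) → add node 13 parent=2 cost=10
16. q=(12,5) nearest=5 d=2 new=(12,5) → add node 14 parent=5 cost=10
17. q=(13,3) nearest=9 d=2 new=(13,3) → add node 15 parent=9 cost=13
18. q=(4,10) nearest=1 d=4 new=(4,10) → blocked by [3,5]×[9,14], reject
19. q=(2,0) nearest=0 d=2 new=(2,0) → add node 16 parent=0 cost=2
20. q=(7,10) nearest=4 d=1 new=(7,10) → add node 17 parent=4 cost=11
21. q=(6,13) nearest=12 d=2 new=(6,13) → add node 18 parent=12 cost=12

Node count: 19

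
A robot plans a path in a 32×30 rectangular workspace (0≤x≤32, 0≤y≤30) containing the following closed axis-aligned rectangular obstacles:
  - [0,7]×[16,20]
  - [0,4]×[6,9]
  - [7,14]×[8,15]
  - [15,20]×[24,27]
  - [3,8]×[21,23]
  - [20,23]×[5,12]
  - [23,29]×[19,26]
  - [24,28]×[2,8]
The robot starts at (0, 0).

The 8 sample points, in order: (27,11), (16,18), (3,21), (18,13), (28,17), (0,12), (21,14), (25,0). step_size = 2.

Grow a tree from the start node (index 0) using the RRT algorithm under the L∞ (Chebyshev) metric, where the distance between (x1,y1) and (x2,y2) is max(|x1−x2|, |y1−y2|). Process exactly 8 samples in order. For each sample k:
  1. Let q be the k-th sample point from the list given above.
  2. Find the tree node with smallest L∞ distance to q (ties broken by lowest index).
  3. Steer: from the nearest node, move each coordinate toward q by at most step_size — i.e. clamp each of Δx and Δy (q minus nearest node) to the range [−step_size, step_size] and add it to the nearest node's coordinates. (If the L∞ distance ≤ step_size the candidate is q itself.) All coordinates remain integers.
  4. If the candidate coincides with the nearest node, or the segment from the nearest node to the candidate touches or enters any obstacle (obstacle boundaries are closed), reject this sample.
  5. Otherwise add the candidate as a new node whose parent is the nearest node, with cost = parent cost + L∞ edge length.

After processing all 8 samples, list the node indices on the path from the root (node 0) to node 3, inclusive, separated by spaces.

1. q=(27,11) nearest=0 d=27 new=(2,2) → add node 1 parent=0 cost=2
2. q=(16,18) nearest=1 d=16 new=(4,4) → add node 2 parent=1 cost=4
3. q=(3,21) nearest=2 d=17 new=(3,6) → blocked by [0,4]×[6,9], reject
4. q=(18,13) nearest=2 d=14 new=(6,6) → add node 3 parent=2 cost=6
5. q=(28,17) nearest=3 d=22 new=(8,8) → blocked by [7,14]×[8,15], reject
6. q=(0,12) nearest=3 d=6 new=(4,8) → blocked by [0,4]×[6,9], reject
7. q=(21,14) nearest=3 d=15 new=(8,8) → blocked by [7,14]×[8,15], reject
8. q=(25,0) nearest=3 d=19 new=(8,4) → add node 4 parent=3 cost=8

Path: 0 1 2 3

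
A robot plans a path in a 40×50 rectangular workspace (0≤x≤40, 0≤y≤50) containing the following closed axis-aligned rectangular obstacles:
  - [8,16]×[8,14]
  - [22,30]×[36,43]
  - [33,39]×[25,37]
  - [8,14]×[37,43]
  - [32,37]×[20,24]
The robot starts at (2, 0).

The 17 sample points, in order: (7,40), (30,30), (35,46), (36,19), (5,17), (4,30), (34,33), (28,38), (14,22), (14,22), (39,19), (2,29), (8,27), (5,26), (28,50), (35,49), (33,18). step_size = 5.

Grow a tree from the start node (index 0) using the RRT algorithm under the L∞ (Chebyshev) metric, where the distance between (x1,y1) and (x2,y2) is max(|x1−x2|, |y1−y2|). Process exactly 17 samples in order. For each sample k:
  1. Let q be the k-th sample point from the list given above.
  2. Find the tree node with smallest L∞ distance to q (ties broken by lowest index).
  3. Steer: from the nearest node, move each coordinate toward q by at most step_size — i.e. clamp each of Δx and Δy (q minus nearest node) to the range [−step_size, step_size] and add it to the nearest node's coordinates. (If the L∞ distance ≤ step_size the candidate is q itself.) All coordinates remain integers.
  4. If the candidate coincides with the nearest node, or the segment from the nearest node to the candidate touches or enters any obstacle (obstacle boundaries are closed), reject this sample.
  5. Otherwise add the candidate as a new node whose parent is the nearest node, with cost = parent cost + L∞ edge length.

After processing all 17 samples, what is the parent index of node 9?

1. q=(7,40) nearest=0 d=40 new=(7,5) → add node 1 parent=0 cost=5
2. q=(30,30) nearest=1 d=25 new=(12,10) → blocked by [8,16]×[8,14], reject
3. q=(35,46) nearest=1 d=41 new=(12,10) → blocked by [8,16]×[8,14], reject
4. q=(36,19) nearest=1 d=29 new=(12,10) → blocked by [8,16]×[8,14], reject
5. q=(5,17) nearest=1 d=12 new=(5,10) → add node 2 parent=1 cost=10
6. q=(4,30) nearest=2 d=20 new=(4,15) → add node 3 parent=2 cost=15
7. q=(34,33) nearest=1 d=28 new=(12,10) → blocked by [8,16]×[8,14], reject
8. q=(28,38) nearest=3 d=24 new=(9,20) → add node 4 parent=3 cost=20
9. q=(14,22) nearest=4 d=5 new=(14,22) → add node 5 parent=4 cost=25
10. q=(14,22) nearest=5 d=0 → coincident, reject
11. q=(39,19) nearest=5 d=25 new=(19,19) → add node 6 parent=5 cost=30
12. q=(2,29) nearest=4 d=9 new=(4,25) → add node 7 parent=4 cost=25
13. q=(8,27) nearest=7 d=4 new=(8,27) → add node 8 parent=7 cost=29
14. q=(5,26) nearest=7 d=1 new=(5,26) → add node 9 parent=7 cost=26
15. q=(28,50) nearest=8 d=23 new=(13,32) → add node 10 parent=8 cost=34
16. q=(35,49) nearest=10 d=22 new=(18,37) → add node 11 parent=10 cost=39
17. q=(33,18) nearest=6 d=14 new=(24,18) → add node 12 parent=6 cost=35

Parent of node 9: 7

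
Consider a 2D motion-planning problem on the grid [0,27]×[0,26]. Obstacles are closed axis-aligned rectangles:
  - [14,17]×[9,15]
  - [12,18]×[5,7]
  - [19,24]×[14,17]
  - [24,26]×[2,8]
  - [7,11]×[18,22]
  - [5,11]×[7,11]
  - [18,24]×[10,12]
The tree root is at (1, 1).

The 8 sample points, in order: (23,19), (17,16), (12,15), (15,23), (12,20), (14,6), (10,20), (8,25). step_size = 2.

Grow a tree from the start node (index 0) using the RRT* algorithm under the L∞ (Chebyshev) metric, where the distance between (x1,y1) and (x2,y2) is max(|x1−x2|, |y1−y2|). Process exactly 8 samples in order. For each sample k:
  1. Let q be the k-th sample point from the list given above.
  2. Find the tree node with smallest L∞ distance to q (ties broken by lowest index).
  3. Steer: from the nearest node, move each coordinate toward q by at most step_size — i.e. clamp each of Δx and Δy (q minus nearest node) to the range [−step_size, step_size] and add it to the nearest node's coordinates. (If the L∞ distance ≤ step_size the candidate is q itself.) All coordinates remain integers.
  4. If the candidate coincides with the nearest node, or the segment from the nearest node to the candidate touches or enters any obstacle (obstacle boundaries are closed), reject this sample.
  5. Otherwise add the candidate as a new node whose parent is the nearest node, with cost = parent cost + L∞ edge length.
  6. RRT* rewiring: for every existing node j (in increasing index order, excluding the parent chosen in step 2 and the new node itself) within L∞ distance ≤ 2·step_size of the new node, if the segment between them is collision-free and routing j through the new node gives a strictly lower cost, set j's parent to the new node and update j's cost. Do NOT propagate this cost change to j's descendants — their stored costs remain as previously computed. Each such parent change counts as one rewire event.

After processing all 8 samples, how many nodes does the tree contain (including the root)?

1. q=(23,19) nearest=0 d=22 new=(3,3) → add node 1 parent=0 cost=2
2. q=(17,16) nearest=1 d=14 new=(5,5) → add node 2 parent=1 cost=4
3. q=(12,15) nearest=2 d=10 new=(7,7) → blocked by [5,11]×[7,11], reject
4. q=(15,23) nearest=2 d=18 new=(7,7) → blocked by [5,11]×[7,11], reject
5. q=(12,20) nearest=2 d=15 new=(7,7) → blocked by [5,11]×[7,11], reject
6. q=(14,6) nearest=2 d=9 new=(7,6) → add node 3 parent=2 cost=6
7. q=(10,20) nearest=3 d=14 new=(9,8) → blocked by [5,11]×[7,11], reject
8. q=(8,25) nearest=3 d=19 new=(8,8) → blocked by [5,11]×[7,11], reject

Node count: 4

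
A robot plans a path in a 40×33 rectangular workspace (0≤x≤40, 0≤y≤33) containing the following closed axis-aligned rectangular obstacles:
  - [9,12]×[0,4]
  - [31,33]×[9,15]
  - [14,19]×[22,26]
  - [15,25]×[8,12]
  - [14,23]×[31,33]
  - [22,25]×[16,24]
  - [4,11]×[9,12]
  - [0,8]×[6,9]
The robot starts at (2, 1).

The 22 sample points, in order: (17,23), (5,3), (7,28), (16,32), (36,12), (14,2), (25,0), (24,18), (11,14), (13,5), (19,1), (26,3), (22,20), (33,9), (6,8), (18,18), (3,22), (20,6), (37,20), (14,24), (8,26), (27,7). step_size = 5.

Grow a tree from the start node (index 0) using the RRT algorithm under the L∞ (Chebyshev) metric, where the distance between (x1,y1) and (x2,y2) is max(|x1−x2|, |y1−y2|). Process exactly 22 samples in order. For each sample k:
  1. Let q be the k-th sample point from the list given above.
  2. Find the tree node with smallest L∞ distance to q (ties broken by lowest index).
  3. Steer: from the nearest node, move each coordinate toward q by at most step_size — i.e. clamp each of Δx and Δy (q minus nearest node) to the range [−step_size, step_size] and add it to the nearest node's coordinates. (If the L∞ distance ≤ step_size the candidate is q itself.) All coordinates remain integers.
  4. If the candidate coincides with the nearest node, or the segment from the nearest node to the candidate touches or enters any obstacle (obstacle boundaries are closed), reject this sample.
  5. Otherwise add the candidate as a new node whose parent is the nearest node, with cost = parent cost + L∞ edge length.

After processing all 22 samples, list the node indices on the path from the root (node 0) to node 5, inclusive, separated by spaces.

1. q=(17,23) nearest=0 d=22 new=(7,6) → blocked by [0,8]×[6,9], reject
2. q=(5,3) nearest=0 d=3 new=(5,3) → add node 1 parent=0 cost=3
3. q=(7,28) nearest=1 d=25 new=(7,8) → blocked by [0,8]×[6,9], reject
4. q=(16,32) nearest=1 d=29 new=(10,8) → blocked by [0,8]×[6,9], reject
5. q=(36,12) nearest=1 d=31 new=(10,8) → blocked by [0,8]×[6,9], reject
6. q=(14,2) nearest=1 d=9 new=(10,2) → blocked by [9,12]×[0,4], reject
7. q=(25,0) nearest=1 d=20 new=(10,0) → blocked by [9,12]×[0,4], reject
8. q=(24,18) nearest=1 d=19 new=(10,8) → blocked by [0,8]×[6,9], reject
9. q=(11,14) nearest=1 d=11 new=(10,8) → blocked by [0,8]×[6,9], reject
10. q=(13,5) nearest=1 d=8 new=(10,5) → add node 2 parent=1 cost=8
11. q=(19,1) nearest=2 d=9 new=(15,1) → blocked by [9,12]×[0,4], reject
12. q=(26,3) nearest=2 d=16 new=(15,3) → add node 3 parent=2 cost=13
13. q=(22,20) nearest=2 d=15 new=(15,10) → blocked by [15,25]×[8,12], reject
14. q=(33,9) nearest=3 d=18 new=(20,8) → blocked by [15,25]×[8,12], reject
15. q=(6,8) nearest=2 d=4 new=(6,8) → blocked by [0,8]×[6,9], reject
16. q=(18,18) nearest=2 d=13 new=(15,10) → blocked by [15,25]×[8,12], reject
17. q=(3,22) nearest=2 d=17 new=(5,10) → blocked by [4,11]×[9,12], reject
18. q=(20,6) nearest=3 d=5 new=(20,6) → add node 4 parent=3 cost=18
19. q=(37,20) nearest=4 d=17 new=(25,11) → blocked by [15,25]×[8,12], reject
20. q=(14,24) nearest=4 d=18 new=(15,11) → blocked by [15,25]×[8,12], reject
21. q=(8,26) nearest=4 d=20 new=(15,11) → blocked by [15,25]×[8,12], reject
22. q=(27,7) nearest=4 d=7 new=(25,7) → add node 5 parent=4 cost=23

Path: 0 1 2 3 4 5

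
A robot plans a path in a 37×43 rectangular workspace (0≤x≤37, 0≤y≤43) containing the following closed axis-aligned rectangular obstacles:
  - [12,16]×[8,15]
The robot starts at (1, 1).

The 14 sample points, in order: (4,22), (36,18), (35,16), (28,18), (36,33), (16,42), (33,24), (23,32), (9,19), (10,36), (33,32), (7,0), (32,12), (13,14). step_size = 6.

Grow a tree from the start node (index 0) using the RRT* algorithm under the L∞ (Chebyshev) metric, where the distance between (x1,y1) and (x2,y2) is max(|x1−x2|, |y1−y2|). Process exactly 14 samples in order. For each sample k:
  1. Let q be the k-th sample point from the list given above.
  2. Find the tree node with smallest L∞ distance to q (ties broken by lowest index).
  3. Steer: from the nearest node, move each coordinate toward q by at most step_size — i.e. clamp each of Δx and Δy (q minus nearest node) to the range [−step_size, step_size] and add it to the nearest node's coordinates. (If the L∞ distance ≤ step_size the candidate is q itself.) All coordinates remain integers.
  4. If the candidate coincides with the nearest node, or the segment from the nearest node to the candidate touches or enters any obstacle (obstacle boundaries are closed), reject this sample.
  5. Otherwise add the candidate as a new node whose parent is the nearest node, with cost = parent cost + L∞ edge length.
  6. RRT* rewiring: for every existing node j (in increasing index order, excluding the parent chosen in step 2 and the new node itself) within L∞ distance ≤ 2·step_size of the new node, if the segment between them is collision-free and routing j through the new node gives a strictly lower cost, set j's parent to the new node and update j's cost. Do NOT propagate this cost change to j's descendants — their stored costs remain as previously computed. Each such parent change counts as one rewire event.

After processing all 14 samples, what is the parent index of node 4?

Parent of node 4: 3

1. q=(4,22) nearest=0 d=21 new=(4,7) → add node 1 parent=0 cost=6
2. q=(36,18) nearest=1 d=32 new=(10,13) → add node 2 parent=1 cost=12
3. q=(35,16) nearest=2 d=25 new=(16,16) → blocked by [12,16]×[8,15], reject
4. q=(28,18) nearest=2 d=18 new=(16,18) → blocked by [12,16]×[8,15], reject
5. q=(36,33) nearest=2 d=26 new=(16,19) → blocked by [12,16]×[8,15], reject
6. q=(16,42) nearest=2 d=29 new=(16,19) → blocked by [12,16]×[8,15], reject
7. q=(33,24) nearest=2 d=23 new=(16,19) → blocked by [12,16]×[8,15], reject
8. q=(23,32) nearest=2 d=19 new=(16,19) → blocked by [12,16]×[8,15], reject
9. q=(9,19) nearest=2 d=6 new=(9,19) → add node 3 parent=2 cost=18
10. q=(10,36) nearest=3 d=17 new=(10,25) → add node 4 parent=3 cost=24
11. q=(33,32) nearest=2 d=23 new=(16,19) → blocked by [12,16]×[8,15], reject
12. q=(7,0) nearest=0 d=6 new=(7,0) → add node 5 parent=0 cost=6
13. q=(32,12) nearest=2 d=22 new=(16,12) → blocked by [12,16]×[8,15], reject
14. q=(13,14) nearest=2 d=3 new=(13,14) → blocked by [12,16]×[8,15], reject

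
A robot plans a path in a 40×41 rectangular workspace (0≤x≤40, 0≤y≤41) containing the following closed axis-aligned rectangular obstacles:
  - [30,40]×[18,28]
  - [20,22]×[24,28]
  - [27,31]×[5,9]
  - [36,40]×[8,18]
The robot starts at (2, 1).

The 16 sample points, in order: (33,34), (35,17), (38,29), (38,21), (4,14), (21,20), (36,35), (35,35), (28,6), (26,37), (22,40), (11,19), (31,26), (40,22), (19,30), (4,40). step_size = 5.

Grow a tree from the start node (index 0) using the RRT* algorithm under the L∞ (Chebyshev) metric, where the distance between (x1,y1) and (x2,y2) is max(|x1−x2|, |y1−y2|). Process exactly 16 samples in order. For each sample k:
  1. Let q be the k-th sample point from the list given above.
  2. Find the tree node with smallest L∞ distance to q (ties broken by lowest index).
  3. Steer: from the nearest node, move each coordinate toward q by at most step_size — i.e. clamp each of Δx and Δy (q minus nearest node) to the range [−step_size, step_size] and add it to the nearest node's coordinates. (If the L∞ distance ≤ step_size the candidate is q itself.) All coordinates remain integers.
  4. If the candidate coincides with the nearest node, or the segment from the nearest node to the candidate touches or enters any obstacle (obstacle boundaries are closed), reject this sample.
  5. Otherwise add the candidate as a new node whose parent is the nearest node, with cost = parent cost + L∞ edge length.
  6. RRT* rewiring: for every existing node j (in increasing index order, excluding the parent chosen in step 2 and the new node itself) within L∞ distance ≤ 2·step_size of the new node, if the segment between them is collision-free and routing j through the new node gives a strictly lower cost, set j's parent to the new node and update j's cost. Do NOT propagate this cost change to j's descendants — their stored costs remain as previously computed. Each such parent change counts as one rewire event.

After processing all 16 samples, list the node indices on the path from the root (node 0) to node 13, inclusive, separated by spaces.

Path: 0 1 2 3 4 7 13

1. q=(33,34) nearest=0 d=33 new=(7,6) → add node 1 parent=0 cost=5
2. q=(35,17) nearest=1 d=28 new=(12,11) → add node 2 parent=1 cost=10
3. q=(38,29) nearest=2 d=26 new=(17,16) → add node 3 parent=2 cost=15
4. q=(38,21) nearest=3 d=21 new=(22,21) → add node 4 parent=3 cost=20
5. q=(4,14) nearest=1 d=8 new=(4,11) → add node 5 parent=1 cost=10
6. q=(21,20) nearest=4 d=1 new=(21,20) → add node 6 parent=4 cost=21
7. q=(36,35) nearest=4 d=14 new=(27,26) → add node 7 parent=4 cost=25
8. q=(35,35) nearest=7 d=9 new=(32,31) → add node 8 parent=7 cost=30
9. q=(28,6) nearest=3 d=11 new=(22,11) → add node 9 parent=3 cost=20
10. q=(26,37) nearest=8 d=6 new=(27,36) → add node 10 parent=8 cost=35
11. q=(22,40) nearest=10 d=5 new=(22,40) → add node 11 parent=10 cost=40
12. q=(11,19) nearest=3 d=6 new=(12,19) → add node 12 parent=3 cost=20
13. q=(31,26) nearest=7 d=4 new=(31,26) → blocked by [30,40]×[18,28], reject
14. q=(40,22) nearest=8 d=9 new=(37,26) → blocked by [30,40]×[18,28], reject
15. q=(19,30) nearest=7 d=8 new=(22,30) → add node 13 parent=7 cost=30
16. q=(4,40) nearest=11 d=18 new=(17,40) → add node 14 parent=11 cost=45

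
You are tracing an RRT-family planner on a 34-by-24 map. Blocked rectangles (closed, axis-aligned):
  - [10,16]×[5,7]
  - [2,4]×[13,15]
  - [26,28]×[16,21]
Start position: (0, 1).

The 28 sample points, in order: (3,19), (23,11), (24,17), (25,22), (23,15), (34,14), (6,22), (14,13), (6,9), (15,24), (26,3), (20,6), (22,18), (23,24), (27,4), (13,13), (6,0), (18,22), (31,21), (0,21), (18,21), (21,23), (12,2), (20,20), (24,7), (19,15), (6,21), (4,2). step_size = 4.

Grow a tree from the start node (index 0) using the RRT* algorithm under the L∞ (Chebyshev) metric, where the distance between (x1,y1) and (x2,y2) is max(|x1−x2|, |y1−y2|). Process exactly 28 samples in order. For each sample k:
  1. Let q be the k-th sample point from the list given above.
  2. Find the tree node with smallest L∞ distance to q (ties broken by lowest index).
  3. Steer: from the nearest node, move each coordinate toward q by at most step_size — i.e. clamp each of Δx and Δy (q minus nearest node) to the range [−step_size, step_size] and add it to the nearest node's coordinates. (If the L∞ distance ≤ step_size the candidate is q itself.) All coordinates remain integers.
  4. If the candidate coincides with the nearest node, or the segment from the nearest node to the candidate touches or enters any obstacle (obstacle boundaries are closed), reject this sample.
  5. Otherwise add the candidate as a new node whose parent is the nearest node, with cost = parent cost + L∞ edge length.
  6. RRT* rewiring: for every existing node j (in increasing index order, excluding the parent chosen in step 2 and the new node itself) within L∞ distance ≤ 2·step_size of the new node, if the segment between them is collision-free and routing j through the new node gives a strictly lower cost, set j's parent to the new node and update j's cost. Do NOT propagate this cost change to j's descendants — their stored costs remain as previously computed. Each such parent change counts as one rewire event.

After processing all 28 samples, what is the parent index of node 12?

1. q=(3,19) nearest=0 d=18 new=(3,5) → add node 1 parent=0 cost=4
2. q=(23,11) nearest=1 d=20 new=(7,9) → add node 2 parent=1 cost=8
3. q=(24,17) nearest=2 d=17 new=(11,13) → add node 3 parent=2 cost=12
4. q=(25,22) nearest=3 d=14 new=(15,17) → add node 4 parent=3 cost=16
5. q=(23,15) nearest=4 d=8 new=(19,15) → add node 5 parent=4 cost=20
6. q=(34,14) nearest=5 d=15 new=(23,14) → add node 6 parent=5 cost=24
7. q=(6,22) nearest=3 d=9 new=(7,17) → add node 7 parent=3 cost=16
8. q=(14,13) nearest=3 d=3 new=(14,13) → add node 8 parent=3 cost=15
9. q=(6,9) nearest=2 d=1 new=(6,9) → add node 9 parent=2 cost=9
10. q=(15,24) nearest=4 d=7 new=(15,21) → add node 10 parent=4 cost=20
11. q=(26,3) nearest=6 d=11 new=(26,10) → add node 11 parent=6 cost=28
12. q=(20,6) nearest=11 d=6 new=(22,6) → add node 12 parent=11 cost=32
13. q=(22,18) nearest=5 d=3 new=(22,18) → add node 13 parent=5 cost=23
14. q=(23,24) nearest=13 d=6 new=(23,22) → add node 14 parent=13 cost=27
15. q=(27,4) nearest=12 d=5 new=(26,4) → add node 15 parent=12 cost=36
16. q=(13,13) nearest=8 d=1 new=(13,13) → add node 16 parent=8 cost=16
17. q=(6,0) nearest=1 d=5 new=(6,1) → add node 17 parent=1 cost=8
18. q=(18,22) nearest=10 d=3 new=(18,22) → add node 18 parent=10 cost=23
19. q=(31,21) nearest=6 d=8 new=(27,18) → blocked by [26,28]×[16,21], reject
20. q=(0,21) nearest=7 d=7 new=(3,21) → add node 19 parent=7 cost=20
21. q=(18,21) nearest=18 d=1 new=(18,21) → add node 20 parent=18 cost=24
22. q=(21,23) nearest=14 d=2 new=(21,23) → add node 21 parent=14 cost=29
23. q=(12,2) nearest=17 d=6 new=(10,2) → add node 22 parent=17 cost=12
24. q=(20,20) nearest=13 d=2 new=(20,20) → add node 23 parent=13 cost=25; rewire 21→23 (28<29)
25. q=(24,7) nearest=12 d=2 new=(24,7) → add node 24 parent=12 cost=34
26. q=(19,15) nearest=5 d=0 → coincident, reject
27. q=(6,21) nearest=19 d=3 new=(6,21) → add node 25 parent=19 cost=23
28. q=(4,2) nearest=17 d=2 new=(4,2) → add node 26 parent=17 cost=10

Parent of node 12: 11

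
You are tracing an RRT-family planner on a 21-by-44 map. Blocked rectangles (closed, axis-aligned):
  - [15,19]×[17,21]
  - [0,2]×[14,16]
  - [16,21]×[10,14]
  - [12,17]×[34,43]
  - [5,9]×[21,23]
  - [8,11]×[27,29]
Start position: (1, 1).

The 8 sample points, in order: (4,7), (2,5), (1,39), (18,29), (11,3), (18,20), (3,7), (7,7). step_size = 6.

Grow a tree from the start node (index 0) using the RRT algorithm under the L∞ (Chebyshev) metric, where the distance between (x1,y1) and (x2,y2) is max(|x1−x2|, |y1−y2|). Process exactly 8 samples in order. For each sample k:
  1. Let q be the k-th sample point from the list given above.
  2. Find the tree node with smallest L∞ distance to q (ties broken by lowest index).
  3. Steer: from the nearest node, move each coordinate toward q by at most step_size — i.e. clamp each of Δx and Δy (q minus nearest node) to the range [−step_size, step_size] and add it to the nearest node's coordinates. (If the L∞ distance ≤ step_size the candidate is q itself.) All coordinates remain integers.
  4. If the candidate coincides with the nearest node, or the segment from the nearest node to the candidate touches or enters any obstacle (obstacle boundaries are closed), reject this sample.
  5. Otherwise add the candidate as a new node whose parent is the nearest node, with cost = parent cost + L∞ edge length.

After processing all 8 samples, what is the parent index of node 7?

1. q=(4,7) nearest=0 d=6 new=(4,7) → add node 1 parent=0 cost=6
2. q=(2,5) nearest=1 d=2 new=(2,5) → add node 2 parent=1 cost=8
3. q=(1,39) nearest=1 d=32 new=(1,13) → add node 3 parent=1 cost=12
4. q=(18,29) nearest=3 d=17 new=(7,19) → blocked by [0,2]×[14,16], reject
5. q=(11,3) nearest=1 d=7 new=(10,3) → add node 4 parent=1 cost=12
6. q=(18,20) nearest=1 d=14 new=(10,13) → add node 5 parent=1 cost=12
7. q=(3,7) nearest=1 d=1 new=(3,7) → add node 6 parent=1 cost=7
8. q=(7,7) nearest=1 d=3 new=(7,7) → add node 7 parent=1 cost=9

Parent of node 7: 1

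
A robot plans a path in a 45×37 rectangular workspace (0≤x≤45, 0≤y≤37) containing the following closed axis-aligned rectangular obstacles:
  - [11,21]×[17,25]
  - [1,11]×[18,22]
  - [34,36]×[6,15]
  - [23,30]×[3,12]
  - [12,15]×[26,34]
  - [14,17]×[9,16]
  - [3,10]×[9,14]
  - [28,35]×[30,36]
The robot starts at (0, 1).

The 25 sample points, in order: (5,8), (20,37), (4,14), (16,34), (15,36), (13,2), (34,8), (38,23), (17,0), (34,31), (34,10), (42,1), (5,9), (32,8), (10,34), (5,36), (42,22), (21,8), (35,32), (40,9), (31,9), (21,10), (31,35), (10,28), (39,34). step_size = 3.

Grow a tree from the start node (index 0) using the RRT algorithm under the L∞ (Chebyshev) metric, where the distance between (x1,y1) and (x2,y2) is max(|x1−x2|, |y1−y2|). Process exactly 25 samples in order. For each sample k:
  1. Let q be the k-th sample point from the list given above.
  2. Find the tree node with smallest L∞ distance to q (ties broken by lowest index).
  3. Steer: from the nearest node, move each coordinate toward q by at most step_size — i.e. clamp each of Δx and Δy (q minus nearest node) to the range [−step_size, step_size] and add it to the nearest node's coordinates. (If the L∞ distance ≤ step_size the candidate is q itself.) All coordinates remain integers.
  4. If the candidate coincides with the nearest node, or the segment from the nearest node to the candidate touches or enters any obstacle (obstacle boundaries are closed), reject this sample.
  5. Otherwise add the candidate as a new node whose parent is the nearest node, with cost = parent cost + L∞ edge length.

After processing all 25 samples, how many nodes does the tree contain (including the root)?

Node count: 12

1. q=(5,8) nearest=0 d=7 new=(3,4) → add node 1 parent=0 cost=3
2. q=(20,37) nearest=1 d=33 new=(6,7) → add node 2 parent=1 cost=6
3. q=(4,14) nearest=2 d=7 new=(4,10) → blocked by [3,10]×[9,14], reject
4. q=(16,34) nearest=2 d=27 new=(9,10) → blocked by [3,10]×[9,14], reject
5. q=(15,36) nearest=2 d=29 new=(9,10) → blocked by [3,10]×[9,14], reject
6. q=(13,2) nearest=2 d=7 new=(9,4) → add node 3 parent=2 cost=9
7. q=(34,8) nearest=3 d=25 new=(12,7) → add node 4 parent=3 cost=12
8. q=(38,23) nearest=4 d=26 new=(15,10) → blocked by [14,17]×[9,16], reject
9. q=(17,0) nearest=4 d=7 new=(15,4) → add node 5 parent=4 cost=15
10. q=(34,31) nearest=4 d=24 new=(15,10) → blocked by [14,17]×[9,16], reject
11. q=(34,10) nearest=5 d=19 new=(18,7) → add node 6 parent=5 cost=18
12. q=(42,1) nearest=6 d=24 new=(21,4) → add node 7 parent=6 cost=21
13. q=(5,9) nearest=2 d=2 new=(5,9) → blocked by [3,10]×[9,14], reject
14. q=(32,8) nearest=7 d=11 new=(24,7) → blocked by [23,30]×[3,12], reject
15. q=(10,34) nearest=2 d=27 new=(9,10) → blocked by [3,10]×[9,14], reject
16. q=(5,36) nearest=2 d=29 new=(5,10) → blocked by [3,10]×[9,14], reject
17. q=(42,22) nearest=7 d=21 new=(24,7) → blocked by [23,30]×[3,12], reject
18. q=(21,8) nearest=6 d=3 new=(21,8) → add node 8 parent=6 cost=21
19. q=(35,32) nearest=8 d=24 new=(24,11) → blocked by [23,30]×[3,12], reject
20. q=(40,9) nearest=7 d=19 new=(24,7) → blocked by [23,30]×[3,12], reject
21. q=(31,9) nearest=7 d=10 new=(24,7) → blocked by [23,30]×[3,12], reject
22. q=(21,10) nearest=8 d=2 new=(21,10) → add node 9 parent=8 cost=23
23. q=(31,35) nearest=9 d=25 new=(24,13) → blocked by [23,30]×[3,12], reject
24. q=(10,28) nearest=9 d=18 new=(18,13) → add node 10 parent=9 cost=26
25. q=(39,34) nearest=10 d=21 new=(21,16) → add node 11 parent=10 cost=29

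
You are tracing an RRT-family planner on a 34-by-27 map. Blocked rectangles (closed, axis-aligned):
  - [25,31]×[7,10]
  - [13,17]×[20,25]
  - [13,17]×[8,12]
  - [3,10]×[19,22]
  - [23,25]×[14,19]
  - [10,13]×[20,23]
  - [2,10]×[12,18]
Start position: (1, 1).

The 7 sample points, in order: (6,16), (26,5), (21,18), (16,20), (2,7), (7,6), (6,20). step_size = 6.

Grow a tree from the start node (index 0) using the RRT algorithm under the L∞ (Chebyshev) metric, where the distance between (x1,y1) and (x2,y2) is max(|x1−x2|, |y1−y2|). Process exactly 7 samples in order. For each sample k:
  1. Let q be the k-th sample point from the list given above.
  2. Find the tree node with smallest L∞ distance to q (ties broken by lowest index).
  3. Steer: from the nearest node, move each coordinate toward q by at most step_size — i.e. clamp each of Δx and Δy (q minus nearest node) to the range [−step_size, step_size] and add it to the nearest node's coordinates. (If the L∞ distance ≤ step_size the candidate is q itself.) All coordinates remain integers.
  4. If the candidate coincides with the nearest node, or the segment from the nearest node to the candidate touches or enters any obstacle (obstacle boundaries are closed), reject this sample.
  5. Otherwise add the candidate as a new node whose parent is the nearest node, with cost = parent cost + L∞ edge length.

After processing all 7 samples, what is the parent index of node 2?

Parent of node 2: 1

1. q=(6,16) nearest=0 d=15 new=(6,7) → add node 1 parent=0 cost=6
2. q=(26,5) nearest=1 d=20 new=(12,5) → add node 2 parent=1 cost=12
3. q=(21,18) nearest=2 d=13 new=(18,11) → blocked by [13,17]×[8,12], reject
4. q=(16,20) nearest=1 d=13 new=(12,13) → add node 3 parent=1 cost=12
5. q=(2,7) nearest=1 d=4 new=(2,7) → add node 4 parent=1 cost=10
6. q=(7,6) nearest=1 d=1 new=(7,6) → add node 5 parent=1 cost=7
7. q=(6,20) nearest=3 d=7 new=(6,19) → blocked by [3,10]×[19,22], reject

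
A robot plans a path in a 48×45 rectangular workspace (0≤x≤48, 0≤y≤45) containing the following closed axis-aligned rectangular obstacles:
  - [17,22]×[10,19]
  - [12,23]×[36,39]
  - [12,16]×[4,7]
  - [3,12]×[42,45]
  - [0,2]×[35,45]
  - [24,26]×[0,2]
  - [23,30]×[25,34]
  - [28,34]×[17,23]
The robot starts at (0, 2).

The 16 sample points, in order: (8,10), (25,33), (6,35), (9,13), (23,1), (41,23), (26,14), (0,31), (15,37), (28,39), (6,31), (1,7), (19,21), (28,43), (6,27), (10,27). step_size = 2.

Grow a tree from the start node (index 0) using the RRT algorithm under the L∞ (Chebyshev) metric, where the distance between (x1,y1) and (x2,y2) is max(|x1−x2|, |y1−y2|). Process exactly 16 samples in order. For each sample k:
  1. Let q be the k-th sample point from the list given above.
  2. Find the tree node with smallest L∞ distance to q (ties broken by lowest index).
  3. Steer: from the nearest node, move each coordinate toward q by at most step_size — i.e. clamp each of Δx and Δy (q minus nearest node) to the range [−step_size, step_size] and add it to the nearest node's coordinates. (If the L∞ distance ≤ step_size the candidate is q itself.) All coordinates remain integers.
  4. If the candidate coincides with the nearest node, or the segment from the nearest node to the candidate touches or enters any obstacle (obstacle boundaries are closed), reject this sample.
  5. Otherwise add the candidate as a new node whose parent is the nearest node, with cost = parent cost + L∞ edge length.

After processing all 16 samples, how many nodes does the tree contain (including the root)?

Node count: 16

1. q=(8,10) nearest=0 d=8 new=(2,4) → add node 1 parent=0 cost=2
2. q=(25,33) nearest=1 d=29 new=(4,6) → add node 2 parent=1 cost=4
3. q=(6,35) nearest=2 d=29 new=(6,8) → add node 3 parent=2 cost=6
4. q=(9,13) nearest=3 d=5 new=(8,10) → add node 4 parent=3 cost=8
5. q=(23,1) nearest=4 d=15 new=(10,8) → add node 5 parent=4 cost=10
6. q=(41,23) nearest=5 d=31 new=(12,10) → add node 6 parent=5 cost=12
7. q=(26,14) nearest=6 d=14 new=(14,12) → add node 7 parent=6 cost=14
8. q=(0,31) nearest=7 d=19 new=(12,14) → add node 8 parent=7 cost=16
9. q=(15,37) nearest=8 d=23 new=(14,16) → add node 9 parent=8 cost=18
10. q=(28,39) nearest=9 d=23 new=(16,18) → add node 10 parent=9 cost=20
11. q=(6,31) nearest=10 d=13 new=(14,20) → add node 11 parent=10 cost=22
12. q=(1,7) nearest=1 d=3 new=(1,6) → add node 12 parent=1 cost=4
13. q=(19,21) nearest=10 d=3 new=(18,20) → blocked by [17,22]×[10,19], reject
14. q=(28,43) nearest=11 d=23 new=(16,22) → add node 13 parent=11 cost=24
15. q=(6,27) nearest=11 d=8 new=(12,22) → add node 14 parent=11 cost=24
16. q=(10,27) nearest=14 d=5 new=(10,24) → add node 15 parent=14 cost=26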